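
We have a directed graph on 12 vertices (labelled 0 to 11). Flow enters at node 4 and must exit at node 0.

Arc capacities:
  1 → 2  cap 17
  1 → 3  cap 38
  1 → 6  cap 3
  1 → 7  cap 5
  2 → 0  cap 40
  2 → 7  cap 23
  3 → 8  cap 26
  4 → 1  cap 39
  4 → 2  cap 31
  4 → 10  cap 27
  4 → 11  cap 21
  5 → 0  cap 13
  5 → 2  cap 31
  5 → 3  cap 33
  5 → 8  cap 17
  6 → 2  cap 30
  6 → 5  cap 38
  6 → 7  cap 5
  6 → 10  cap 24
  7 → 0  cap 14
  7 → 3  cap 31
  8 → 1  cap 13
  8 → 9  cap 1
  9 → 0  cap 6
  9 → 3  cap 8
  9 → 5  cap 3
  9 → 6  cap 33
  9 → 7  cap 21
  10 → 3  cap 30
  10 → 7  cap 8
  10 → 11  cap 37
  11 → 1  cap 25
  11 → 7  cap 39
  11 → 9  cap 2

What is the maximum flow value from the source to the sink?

Maximum flow value: 60

augment #1: 4→2→0 bottleneck 31, total now 31
augment #2: 4→1→2→0 bottleneck 9, total now 40
augment #3: 4→1→7→0 bottleneck 5, total now 45
augment #4: 4→10→7→0 bottleneck 8, total now 53
augment #5: 4→11→7→0 bottleneck 1, total now 54
augment #6: 4→11→9→0 bottleneck 2, total now 56
augment #7: 4→1→6→5→0 bottleneck 3, total now 59
augment #8: 4→1→3→8→9→0 bottleneck 1, total now 60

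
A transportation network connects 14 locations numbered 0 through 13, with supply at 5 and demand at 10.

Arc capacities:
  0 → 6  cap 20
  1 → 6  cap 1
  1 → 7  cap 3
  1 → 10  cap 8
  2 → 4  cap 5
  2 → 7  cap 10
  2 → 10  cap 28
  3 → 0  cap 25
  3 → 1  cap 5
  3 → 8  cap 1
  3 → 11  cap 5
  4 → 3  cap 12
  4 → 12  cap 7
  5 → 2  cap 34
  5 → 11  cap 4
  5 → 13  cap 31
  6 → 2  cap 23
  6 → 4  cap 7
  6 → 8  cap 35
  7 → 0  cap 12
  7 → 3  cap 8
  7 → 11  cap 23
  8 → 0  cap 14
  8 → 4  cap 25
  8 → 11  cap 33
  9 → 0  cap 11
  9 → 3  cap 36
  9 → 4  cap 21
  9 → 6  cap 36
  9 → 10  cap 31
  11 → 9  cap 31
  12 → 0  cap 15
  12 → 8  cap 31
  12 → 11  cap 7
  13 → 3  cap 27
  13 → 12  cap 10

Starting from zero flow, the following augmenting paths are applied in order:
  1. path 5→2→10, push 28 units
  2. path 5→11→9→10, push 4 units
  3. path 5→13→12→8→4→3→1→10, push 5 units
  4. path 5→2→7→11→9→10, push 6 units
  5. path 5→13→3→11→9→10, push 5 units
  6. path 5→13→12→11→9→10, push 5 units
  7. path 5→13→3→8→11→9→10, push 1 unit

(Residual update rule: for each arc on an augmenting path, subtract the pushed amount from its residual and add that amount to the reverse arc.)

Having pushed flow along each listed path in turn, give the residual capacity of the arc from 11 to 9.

after path 1 (5→2→10, push 28): res(11,9)=31
after path 2 (5→11→9→10, push 4): res(11,9)=27
after path 3 (5→13→12→8→4→3→1→10, push 5): res(11,9)=27
after path 4 (5→2→7→11→9→10, push 6): res(11,9)=21
after path 5 (5→13→3→11→9→10, push 5): res(11,9)=16
after path 6 (5→13→12→11→9→10, push 5): res(11,9)=11
after path 7 (5→13→3→8→11→9→10, push 1): res(11,9)=10

Residual capacity of (11,9): 10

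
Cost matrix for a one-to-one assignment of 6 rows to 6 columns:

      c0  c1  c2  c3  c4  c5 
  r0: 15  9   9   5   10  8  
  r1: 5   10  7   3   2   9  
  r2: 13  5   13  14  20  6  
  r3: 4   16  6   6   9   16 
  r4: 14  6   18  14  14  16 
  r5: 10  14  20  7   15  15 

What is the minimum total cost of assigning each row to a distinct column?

Minimum assignment cost: 34

optimal assignment: row0→col2 (cost 9), row1→col4 (cost 2), row2→col5 (cost 6), row3→col0 (cost 4), row4→col1 (cost 6), row5→col3 (cost 7)
total = 9 + 2 + 6 + 4 + 6 + 7 = 34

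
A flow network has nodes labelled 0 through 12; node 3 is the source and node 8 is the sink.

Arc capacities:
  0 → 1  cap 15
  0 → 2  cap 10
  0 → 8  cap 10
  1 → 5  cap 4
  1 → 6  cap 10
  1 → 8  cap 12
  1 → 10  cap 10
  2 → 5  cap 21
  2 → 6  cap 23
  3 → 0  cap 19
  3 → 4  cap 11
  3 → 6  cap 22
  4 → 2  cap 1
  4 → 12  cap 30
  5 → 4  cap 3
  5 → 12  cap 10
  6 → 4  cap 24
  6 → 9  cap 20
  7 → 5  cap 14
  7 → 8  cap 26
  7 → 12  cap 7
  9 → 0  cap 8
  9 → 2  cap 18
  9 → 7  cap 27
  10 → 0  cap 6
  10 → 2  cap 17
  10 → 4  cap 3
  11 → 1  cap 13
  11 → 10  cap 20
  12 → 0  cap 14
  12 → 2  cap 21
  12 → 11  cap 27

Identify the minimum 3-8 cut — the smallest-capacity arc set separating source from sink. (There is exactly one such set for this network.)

Min-cut arcs: {(0,8), (1,8), (6,9)} (total capacity 42)

augment #1: 3→0→8 push 10
augment #2: 3→0→1→8 push 9
augment #3: 3→6→9→7→8 push 20
augment #4: 3→4→12→0→1→8 push 3
max flow = 42; residual-reachable set from 3 gives S-side
cut edges (S→T): {(0,8), (1,8), (6,9)} total cap 42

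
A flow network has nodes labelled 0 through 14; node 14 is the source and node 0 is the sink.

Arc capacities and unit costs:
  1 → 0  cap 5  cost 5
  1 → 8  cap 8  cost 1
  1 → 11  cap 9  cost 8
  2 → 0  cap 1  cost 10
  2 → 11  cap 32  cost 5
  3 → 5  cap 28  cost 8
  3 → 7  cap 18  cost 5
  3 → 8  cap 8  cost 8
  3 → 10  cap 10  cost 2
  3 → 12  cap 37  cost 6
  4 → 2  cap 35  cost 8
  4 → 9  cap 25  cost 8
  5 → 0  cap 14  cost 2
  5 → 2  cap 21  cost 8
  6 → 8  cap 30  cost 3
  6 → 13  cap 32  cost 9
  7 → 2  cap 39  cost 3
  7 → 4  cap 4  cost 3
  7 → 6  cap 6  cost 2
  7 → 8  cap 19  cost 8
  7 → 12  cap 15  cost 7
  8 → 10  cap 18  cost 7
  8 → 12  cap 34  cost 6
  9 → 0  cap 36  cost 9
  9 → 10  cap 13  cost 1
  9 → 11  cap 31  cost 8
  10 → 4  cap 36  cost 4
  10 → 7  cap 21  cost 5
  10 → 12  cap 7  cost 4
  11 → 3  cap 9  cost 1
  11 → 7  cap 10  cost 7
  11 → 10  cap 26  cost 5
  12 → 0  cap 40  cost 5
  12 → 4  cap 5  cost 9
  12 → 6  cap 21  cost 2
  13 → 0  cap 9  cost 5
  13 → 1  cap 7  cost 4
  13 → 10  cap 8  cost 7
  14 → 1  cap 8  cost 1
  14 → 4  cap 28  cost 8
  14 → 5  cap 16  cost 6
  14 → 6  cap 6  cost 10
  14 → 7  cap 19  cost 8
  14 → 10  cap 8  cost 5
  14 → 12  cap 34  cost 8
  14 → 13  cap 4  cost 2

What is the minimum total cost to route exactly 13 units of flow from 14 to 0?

Minimum cost for 13 units: 90

shortest-cost path #1: 14→1→0 push 5 @ unit cost 6 (adds 30)
shortest-cost path #2: 14→13→0 push 4 @ unit cost 7 (adds 28)
shortest-cost path #3: 14→5→0 push 4 @ unit cost 8 (adds 32)
total cost = 90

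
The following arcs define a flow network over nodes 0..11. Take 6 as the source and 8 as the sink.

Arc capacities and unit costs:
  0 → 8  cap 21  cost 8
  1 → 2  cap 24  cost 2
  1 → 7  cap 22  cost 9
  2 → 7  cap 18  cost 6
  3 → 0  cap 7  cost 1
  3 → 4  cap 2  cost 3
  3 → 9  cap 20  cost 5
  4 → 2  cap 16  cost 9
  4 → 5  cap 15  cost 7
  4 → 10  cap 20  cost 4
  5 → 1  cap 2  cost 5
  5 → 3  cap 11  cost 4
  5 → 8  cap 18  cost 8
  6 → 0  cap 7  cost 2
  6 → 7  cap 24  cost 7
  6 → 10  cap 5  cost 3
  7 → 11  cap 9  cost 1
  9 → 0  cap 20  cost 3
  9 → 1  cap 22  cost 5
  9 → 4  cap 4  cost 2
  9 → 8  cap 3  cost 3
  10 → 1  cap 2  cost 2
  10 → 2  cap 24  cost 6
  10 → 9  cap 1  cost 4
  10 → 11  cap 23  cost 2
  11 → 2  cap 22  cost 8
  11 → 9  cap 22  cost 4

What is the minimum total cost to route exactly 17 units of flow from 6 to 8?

Minimum cost for 17 units: 259

shortest-cost path #1: 6→0→8 push 7 @ unit cost 10 (adds 70)
shortest-cost path #2: 6→10→9→8 push 1 @ unit cost 10 (adds 10)
shortest-cost path #3: 6→10→11→9→8 push 2 @ unit cost 12 (adds 24)
shortest-cost path #4: 6→10→11→9→0→8 push 2 @ unit cost 20 (adds 40)
shortest-cost path #5: 6→7→11→9→0→8 push 5 @ unit cost 23 (adds 115)
total cost = 259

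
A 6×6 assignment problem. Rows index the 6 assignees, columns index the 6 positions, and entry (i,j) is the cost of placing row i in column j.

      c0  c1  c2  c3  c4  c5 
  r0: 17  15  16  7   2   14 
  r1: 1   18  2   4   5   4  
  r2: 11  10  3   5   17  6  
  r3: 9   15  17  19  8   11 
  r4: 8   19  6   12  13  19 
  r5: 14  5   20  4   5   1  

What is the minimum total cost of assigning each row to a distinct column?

Minimum assignment cost: 30

one of 2 optimal assignments: row0→col4 (cost 2), row1→col0 (cost 1), row2→col3 (cost 5), row3→col1 (cost 15), row4→col2 (cost 6), row5→col5 (cost 1)
total = 2 + 1 + 5 + 15 + 6 + 1 = 30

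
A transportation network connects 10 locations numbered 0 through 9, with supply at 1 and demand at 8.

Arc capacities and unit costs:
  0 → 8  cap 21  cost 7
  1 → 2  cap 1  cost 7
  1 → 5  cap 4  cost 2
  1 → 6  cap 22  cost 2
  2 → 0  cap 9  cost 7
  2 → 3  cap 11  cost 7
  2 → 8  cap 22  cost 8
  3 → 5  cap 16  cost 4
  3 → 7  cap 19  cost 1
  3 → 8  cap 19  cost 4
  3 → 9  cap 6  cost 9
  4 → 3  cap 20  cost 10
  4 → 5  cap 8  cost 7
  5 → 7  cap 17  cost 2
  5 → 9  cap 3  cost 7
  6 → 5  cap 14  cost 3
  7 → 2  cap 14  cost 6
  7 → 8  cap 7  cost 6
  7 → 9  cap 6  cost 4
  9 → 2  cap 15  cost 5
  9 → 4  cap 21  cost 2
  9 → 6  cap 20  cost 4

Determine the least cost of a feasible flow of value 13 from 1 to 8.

shortest-cost path #1: 1→5→7→8 push 4 @ unit cost 10 (adds 40)
shortest-cost path #2: 1→6→5→7→8 push 3 @ unit cost 13 (adds 39)
shortest-cost path #3: 1→2→8 push 1 @ unit cost 15 (adds 15)
shortest-cost path #4: 1→6→5→7→2→8 push 5 @ unit cost 21 (adds 105)
total cost = 199

Minimum cost for 13 units: 199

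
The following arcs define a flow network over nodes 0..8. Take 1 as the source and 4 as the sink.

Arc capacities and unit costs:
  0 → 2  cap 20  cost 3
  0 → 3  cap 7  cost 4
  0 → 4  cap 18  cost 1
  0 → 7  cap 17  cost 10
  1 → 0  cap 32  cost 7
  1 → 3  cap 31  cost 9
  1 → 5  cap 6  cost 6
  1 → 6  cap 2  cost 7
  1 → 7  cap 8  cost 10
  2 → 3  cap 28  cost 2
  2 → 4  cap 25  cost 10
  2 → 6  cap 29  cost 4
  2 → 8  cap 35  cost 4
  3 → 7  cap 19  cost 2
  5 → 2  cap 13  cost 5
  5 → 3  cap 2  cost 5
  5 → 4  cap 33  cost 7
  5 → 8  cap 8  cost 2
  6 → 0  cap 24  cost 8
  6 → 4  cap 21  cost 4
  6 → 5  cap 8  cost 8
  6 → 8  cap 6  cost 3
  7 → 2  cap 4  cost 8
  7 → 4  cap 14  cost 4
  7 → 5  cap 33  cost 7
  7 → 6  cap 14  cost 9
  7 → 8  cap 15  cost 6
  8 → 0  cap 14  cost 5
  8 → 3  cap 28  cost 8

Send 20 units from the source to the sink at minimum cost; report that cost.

Minimum cost for 20 units: 166

shortest-cost path #1: 1→0→4 push 18 @ unit cost 8 (adds 144)
shortest-cost path #2: 1→6→4 push 2 @ unit cost 11 (adds 22)
total cost = 166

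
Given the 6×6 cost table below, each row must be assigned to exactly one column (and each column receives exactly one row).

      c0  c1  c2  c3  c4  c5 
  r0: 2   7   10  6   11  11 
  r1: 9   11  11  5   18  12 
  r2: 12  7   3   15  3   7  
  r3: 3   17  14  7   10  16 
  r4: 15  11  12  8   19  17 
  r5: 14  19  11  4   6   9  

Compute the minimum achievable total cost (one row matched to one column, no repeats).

one of 3 optimal assignments: row0→col1 (cost 7), row1→col3 (cost 5), row2→col4 (cost 3), row3→col0 (cost 3), row4→col2 (cost 12), row5→col5 (cost 9)
total = 7 + 5 + 3 + 3 + 12 + 9 = 39

Minimum assignment cost: 39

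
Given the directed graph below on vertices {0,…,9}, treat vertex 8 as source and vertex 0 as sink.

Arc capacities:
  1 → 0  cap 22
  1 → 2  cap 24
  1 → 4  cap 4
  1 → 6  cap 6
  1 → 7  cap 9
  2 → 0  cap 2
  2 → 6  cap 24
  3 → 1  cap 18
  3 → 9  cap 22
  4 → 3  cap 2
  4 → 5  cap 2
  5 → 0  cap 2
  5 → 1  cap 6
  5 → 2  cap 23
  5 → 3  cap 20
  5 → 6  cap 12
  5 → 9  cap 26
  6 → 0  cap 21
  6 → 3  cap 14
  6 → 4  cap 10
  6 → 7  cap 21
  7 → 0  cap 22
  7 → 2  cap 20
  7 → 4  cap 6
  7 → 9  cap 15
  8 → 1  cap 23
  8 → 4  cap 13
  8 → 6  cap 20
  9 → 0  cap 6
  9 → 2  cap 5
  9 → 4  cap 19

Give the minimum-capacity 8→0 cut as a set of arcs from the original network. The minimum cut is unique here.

augment #1: 8→1→0 push 22
augment #2: 8→6→0 push 20
augment #3: 8→1→2→0 push 1
augment #4: 8→4→5→0 push 2
augment #5: 8→4→3→9→0 push 2
max flow = 47; residual-reachable set from 8 gives S-side
cut edges (S→T): {(4,3), (4,5), (8,1), (8,6)} total cap 47

Min-cut arcs: {(4,3), (4,5), (8,1), (8,6)} (total capacity 47)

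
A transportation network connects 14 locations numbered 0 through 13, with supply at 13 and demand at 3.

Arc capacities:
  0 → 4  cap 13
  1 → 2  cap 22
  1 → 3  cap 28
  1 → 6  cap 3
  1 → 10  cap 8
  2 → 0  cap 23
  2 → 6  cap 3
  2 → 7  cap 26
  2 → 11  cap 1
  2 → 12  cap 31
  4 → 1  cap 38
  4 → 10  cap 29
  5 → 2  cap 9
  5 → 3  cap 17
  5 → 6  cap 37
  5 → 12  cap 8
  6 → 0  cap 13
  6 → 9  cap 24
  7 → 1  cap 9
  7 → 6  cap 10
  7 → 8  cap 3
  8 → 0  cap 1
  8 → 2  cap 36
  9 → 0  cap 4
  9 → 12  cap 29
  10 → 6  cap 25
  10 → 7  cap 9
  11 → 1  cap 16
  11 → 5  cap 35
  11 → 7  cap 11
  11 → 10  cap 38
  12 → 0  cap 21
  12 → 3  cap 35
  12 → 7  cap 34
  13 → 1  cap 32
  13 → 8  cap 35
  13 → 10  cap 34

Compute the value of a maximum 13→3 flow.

augment #1: 13→1→3 bottleneck 28, total now 28
augment #2: 13→1→2→12→3 bottleneck 4, total now 32
augment #3: 13→8→2→12→3 bottleneck 27, total now 59
augment #4: 13→8→2→11→5→3 bottleneck 1, total now 60
augment #5: 13→10→6→9→12→3 bottleneck 4, total now 64

Maximum flow value: 64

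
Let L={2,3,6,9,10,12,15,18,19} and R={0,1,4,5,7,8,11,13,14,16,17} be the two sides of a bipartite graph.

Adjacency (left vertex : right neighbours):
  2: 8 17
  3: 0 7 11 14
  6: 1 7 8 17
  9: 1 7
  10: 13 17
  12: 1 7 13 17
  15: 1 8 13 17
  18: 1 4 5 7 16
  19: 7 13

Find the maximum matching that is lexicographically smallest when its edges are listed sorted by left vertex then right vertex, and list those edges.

Lex-smallest maximum matching: {(2,8), (3,0), (6,1), (9,7), (10,13), (12,17), (18,4)}

|M| = 7 (so the lex-smallest maximum matching has 7 edges)
process left vertices in ascending order; for each, take the smallest-labelled available neighbour that still permits 7 edges overall, or leave it unmatched if none does
lex-smallest matching: {2-8, 3-0, 6-1, 9-7, 10-13, 12-17, 18-4}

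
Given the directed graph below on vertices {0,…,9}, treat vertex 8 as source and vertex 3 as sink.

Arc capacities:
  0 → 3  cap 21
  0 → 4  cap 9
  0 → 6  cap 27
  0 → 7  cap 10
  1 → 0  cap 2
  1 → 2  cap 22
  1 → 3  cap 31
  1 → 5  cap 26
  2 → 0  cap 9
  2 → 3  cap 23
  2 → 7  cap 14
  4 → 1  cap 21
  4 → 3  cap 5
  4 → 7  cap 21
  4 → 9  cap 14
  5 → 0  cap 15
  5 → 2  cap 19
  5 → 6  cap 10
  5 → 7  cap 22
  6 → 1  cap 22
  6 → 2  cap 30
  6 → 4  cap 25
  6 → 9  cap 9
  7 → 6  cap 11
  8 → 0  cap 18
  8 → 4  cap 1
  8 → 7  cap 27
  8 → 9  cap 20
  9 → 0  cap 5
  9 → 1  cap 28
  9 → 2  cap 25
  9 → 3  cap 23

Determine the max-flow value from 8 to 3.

augment #1: 8→0→3 bottleneck 18, total now 18
augment #2: 8→4→3 bottleneck 1, total now 19
augment #3: 8→9→3 bottleneck 20, total now 39
augment #4: 8→7→6→1→3 bottleneck 11, total now 50

Maximum flow value: 50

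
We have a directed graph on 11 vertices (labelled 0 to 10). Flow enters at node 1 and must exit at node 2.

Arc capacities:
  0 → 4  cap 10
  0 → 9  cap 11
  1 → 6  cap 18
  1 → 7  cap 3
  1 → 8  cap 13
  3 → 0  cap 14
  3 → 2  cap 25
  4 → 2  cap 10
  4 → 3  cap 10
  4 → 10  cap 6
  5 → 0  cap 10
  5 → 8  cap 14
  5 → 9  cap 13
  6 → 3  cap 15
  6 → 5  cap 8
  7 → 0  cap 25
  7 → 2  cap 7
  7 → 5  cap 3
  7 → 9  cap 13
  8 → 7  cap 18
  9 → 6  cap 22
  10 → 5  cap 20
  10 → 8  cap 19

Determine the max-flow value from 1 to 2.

augment #1: 1→7→2 bottleneck 3, total now 3
augment #2: 1→6→3→2 bottleneck 15, total now 18
augment #3: 1→8→7→2 bottleneck 4, total now 22
augment #4: 1→6→5→0→4→2 bottleneck 3, total now 25
augment #5: 1→8→7→0→4→2 bottleneck 7, total now 32

Maximum flow value: 32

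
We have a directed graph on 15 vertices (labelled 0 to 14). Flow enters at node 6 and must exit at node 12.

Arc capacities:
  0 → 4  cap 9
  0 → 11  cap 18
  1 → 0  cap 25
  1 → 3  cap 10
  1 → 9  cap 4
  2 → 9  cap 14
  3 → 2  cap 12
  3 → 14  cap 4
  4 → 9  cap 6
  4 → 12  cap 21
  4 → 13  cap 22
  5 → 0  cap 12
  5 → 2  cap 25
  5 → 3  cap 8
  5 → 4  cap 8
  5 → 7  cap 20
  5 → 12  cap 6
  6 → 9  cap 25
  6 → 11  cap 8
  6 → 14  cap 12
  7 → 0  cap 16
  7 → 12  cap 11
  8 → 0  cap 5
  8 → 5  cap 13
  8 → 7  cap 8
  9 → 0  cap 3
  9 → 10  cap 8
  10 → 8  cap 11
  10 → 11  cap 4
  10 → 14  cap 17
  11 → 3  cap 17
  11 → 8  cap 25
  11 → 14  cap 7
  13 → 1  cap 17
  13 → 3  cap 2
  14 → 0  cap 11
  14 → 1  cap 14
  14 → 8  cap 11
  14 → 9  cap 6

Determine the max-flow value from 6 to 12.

Maximum flow value: 30

augment #1: 6→9→0→4→12 bottleneck 3, total now 3
augment #2: 6→11→8→5→12 bottleneck 6, total now 9
augment #3: 6→11→8→7→12 bottleneck 2, total now 11
augment #4: 6→14→0→4→12 bottleneck 6, total now 17
augment #5: 6→14→8→7→12 bottleneck 6, total now 23
augment #6: 6→9→10→8→5→4→12 bottleneck 7, total now 30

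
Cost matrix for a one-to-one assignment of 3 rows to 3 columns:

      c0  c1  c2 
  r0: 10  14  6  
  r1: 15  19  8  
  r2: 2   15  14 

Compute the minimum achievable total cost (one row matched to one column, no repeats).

optimal assignment: row0→col1 (cost 14), row1→col2 (cost 8), row2→col0 (cost 2)
total = 14 + 8 + 2 = 24

Minimum assignment cost: 24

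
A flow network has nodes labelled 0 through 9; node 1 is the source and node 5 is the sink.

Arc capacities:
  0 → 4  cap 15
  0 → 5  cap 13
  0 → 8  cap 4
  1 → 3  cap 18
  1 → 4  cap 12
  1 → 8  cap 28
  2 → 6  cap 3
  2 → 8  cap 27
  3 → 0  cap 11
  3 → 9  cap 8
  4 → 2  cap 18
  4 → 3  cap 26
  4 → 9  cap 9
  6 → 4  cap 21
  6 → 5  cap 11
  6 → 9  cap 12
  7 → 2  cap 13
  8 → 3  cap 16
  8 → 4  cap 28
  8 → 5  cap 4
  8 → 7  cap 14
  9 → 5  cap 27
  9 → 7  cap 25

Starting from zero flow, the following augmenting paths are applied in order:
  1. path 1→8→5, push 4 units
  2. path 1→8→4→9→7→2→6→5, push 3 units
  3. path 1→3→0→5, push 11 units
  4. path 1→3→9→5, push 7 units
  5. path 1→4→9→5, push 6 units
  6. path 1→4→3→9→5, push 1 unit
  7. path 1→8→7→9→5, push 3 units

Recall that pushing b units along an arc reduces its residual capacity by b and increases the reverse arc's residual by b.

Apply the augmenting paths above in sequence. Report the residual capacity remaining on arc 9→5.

after path 1 (1→8→5, push 4): res(9,5)=27
after path 2 (1→8→4→9→7→2→6→5, push 3): res(9,5)=27
after path 3 (1→3→0→5, push 11): res(9,5)=27
after path 4 (1→3→9→5, push 7): res(9,5)=20
after path 5 (1→4→9→5, push 6): res(9,5)=14
after path 6 (1→4→3→9→5, push 1): res(9,5)=13
after path 7 (1→8→7→9→5, push 3): res(9,5)=10

Residual capacity of (9,5): 10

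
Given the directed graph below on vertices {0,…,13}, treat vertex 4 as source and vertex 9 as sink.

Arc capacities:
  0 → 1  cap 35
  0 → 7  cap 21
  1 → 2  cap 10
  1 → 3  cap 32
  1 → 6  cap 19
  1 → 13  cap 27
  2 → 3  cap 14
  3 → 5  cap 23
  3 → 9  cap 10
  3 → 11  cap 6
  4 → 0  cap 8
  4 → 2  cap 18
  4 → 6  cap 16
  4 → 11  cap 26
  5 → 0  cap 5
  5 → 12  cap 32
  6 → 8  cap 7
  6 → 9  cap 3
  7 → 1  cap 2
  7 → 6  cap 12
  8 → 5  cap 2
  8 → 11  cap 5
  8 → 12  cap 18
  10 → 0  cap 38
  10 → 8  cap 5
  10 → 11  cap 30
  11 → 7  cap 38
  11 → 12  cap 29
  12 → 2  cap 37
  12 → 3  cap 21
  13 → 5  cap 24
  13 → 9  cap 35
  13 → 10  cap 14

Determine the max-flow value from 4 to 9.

augment #1: 4→6→9 bottleneck 3, total now 3
augment #2: 4→2→3→9 bottleneck 10, total now 13
augment #3: 4→0→1→13→9 bottleneck 8, total now 21
augment #4: 4→11→7→1→13→9 bottleneck 2, total now 23
augment #5: 4→2→3→5→0→1→13→9 bottleneck 4, total now 27
augment #6: 4→6→8→5→0→1→13→9 bottleneck 1, total now 28

Maximum flow value: 28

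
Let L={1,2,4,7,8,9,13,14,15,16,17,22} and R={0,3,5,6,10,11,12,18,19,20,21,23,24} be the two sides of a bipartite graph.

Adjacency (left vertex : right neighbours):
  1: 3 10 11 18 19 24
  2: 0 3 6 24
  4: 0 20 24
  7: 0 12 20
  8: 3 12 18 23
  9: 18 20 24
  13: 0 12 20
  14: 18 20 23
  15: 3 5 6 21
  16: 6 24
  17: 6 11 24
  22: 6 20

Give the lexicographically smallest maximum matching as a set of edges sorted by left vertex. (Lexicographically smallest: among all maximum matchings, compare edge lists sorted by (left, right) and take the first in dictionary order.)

|M| = 11 (so the lex-smallest maximum matching has 11 edges)
process left vertices in ascending order; for each, take the smallest-labelled available neighbour that still permits 11 edges overall, or leave it unmatched if none does
lex-smallest matching: {1-10, 2-0, 4-20, 7-12, 8-3, 9-18, 14-23, 15-5, 16-24, 17-11, 22-6}

Lex-smallest maximum matching: {(1,10), (2,0), (4,20), (7,12), (8,3), (9,18), (14,23), (15,5), (16,24), (17,11), (22,6)}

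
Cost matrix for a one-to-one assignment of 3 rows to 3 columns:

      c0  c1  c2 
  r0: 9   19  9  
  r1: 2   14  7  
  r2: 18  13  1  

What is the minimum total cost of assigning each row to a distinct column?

optimal assignment: row0→col1 (cost 19), row1→col0 (cost 2), row2→col2 (cost 1)
total = 19 + 2 + 1 = 22

Minimum assignment cost: 22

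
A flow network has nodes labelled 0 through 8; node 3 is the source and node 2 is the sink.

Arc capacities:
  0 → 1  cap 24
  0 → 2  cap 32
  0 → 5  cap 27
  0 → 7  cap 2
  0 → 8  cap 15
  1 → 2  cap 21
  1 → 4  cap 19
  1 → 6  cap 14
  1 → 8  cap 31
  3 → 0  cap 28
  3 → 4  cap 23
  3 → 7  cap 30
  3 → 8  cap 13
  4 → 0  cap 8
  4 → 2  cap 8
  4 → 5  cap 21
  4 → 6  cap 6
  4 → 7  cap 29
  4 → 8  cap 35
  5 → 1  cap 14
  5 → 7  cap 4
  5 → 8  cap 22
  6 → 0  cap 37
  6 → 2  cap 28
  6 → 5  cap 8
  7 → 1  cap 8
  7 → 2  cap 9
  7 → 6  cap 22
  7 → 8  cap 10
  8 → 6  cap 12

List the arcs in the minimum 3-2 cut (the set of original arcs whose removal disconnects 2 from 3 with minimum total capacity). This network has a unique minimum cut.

Min-cut arcs: {(3,0), (3,4), (3,7), (8,6)} (total capacity 93)

augment #1: 3→0→2 push 28
augment #2: 3→4→2 push 8
augment #3: 3→7→2 push 9
augment #4: 3→4→0→2 push 4
augment #5: 3→4→6→2 push 6
augment #6: 3→7→1→2 push 8
augment #7: 3→7→6→2 push 13
augment #8: 3→8→6→2 push 9
augment #9: 3→4→0→1→2 push 4
augment #10: 3→4→5→1→2 push 1
augment #11: 3→8→6→0→1→2 push 3
max flow = 93; residual-reachable set from 3 gives S-side
cut edges (S→T): {(3,0), (3,4), (3,7), (8,6)} total cap 93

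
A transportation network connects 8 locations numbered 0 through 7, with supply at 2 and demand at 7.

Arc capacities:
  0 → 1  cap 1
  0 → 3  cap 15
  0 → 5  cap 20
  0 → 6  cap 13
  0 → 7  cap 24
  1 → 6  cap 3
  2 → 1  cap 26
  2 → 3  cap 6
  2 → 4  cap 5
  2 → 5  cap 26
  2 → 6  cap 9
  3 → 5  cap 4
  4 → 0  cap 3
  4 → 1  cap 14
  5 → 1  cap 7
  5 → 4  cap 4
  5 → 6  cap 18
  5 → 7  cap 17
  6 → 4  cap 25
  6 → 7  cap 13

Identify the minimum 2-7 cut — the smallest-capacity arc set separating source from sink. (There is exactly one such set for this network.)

augment #1: 2→5→7 push 17
augment #2: 2→6→7 push 9
augment #3: 2→1→6→7 push 3
augment #4: 2→4→0→7 push 3
augment #5: 2→5→6→7 push 1
max flow = 33; residual-reachable set from 2 gives S-side
cut edges (S→T): {(4,0), (5,7), (6,7)} total cap 33

Min-cut arcs: {(4,0), (5,7), (6,7)} (total capacity 33)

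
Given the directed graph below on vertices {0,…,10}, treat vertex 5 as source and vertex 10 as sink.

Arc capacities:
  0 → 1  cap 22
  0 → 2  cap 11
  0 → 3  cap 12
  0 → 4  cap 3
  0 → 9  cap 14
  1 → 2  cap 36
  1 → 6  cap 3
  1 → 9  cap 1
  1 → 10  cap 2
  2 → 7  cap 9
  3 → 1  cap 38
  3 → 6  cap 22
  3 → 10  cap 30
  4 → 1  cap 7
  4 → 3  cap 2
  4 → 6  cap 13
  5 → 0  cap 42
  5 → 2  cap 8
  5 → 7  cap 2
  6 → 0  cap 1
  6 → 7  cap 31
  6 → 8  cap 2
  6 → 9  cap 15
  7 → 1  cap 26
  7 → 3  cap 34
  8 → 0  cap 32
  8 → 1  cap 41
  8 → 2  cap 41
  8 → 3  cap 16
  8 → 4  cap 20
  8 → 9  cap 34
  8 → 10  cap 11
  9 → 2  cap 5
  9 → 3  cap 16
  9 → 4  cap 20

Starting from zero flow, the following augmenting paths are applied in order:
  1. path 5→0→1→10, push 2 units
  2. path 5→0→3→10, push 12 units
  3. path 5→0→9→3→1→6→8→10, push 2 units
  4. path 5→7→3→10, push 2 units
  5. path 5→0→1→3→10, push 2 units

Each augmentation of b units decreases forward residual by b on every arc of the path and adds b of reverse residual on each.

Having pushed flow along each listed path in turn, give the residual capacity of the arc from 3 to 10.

after path 1 (5→0→1→10, push 2): res(3,10)=30
after path 2 (5→0→3→10, push 12): res(3,10)=18
after path 3 (5→0→9→3→1→6→8→10, push 2): res(3,10)=18
after path 4 (5→7→3→10, push 2): res(3,10)=16
after path 5 (5→0→1→3→10, push 2): res(3,10)=14

Residual capacity of (3,10): 14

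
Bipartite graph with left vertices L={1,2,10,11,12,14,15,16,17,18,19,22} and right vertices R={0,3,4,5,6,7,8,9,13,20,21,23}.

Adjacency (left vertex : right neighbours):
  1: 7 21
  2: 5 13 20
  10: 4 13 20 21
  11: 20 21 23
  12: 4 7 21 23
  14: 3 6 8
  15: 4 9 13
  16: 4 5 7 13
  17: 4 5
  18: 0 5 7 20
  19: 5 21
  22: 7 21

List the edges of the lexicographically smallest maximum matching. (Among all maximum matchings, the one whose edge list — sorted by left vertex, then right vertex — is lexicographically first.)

Lex-smallest maximum matching: {(1,7), (2,5), (10,4), (11,20), (12,23), (14,3), (15,9), (16,13), (18,0), (19,21)}

|M| = 10 (so the lex-smallest maximum matching has 10 edges)
process left vertices in ascending order; for each, take the smallest-labelled available neighbour that still permits 10 edges overall, or leave it unmatched if none does
lex-smallest matching: {1-7, 2-5, 10-4, 11-20, 12-23, 14-3, 15-9, 16-13, 18-0, 19-21}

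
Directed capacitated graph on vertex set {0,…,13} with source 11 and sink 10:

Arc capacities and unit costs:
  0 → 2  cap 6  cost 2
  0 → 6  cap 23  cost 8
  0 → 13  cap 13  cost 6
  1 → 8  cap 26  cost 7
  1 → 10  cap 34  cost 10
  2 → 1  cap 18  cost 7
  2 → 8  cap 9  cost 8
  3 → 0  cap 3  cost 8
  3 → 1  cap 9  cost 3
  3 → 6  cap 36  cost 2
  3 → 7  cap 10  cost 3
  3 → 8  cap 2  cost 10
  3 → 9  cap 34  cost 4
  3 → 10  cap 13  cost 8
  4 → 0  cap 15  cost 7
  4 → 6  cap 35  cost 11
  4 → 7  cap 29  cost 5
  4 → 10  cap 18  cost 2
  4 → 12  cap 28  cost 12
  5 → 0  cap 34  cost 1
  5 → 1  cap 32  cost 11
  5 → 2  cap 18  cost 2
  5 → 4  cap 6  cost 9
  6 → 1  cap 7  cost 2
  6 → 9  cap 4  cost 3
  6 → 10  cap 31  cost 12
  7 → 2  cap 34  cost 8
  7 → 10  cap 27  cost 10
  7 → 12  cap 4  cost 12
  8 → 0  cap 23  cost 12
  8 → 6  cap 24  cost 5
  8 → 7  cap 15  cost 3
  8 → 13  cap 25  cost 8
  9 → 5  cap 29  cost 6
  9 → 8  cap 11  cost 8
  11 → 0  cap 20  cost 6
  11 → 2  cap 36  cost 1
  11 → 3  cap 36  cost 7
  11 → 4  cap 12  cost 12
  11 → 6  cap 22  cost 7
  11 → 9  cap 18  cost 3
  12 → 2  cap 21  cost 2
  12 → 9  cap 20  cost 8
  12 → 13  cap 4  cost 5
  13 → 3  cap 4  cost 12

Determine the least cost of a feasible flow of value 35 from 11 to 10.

shortest-cost path #1: 11→4→10 push 12 @ unit cost 14 (adds 168)
shortest-cost path #2: 11→3→10 push 13 @ unit cost 15 (adds 195)
shortest-cost path #3: 11→2→1→10 push 10 @ unit cost 18 (adds 180)
total cost = 543

Minimum cost for 35 units: 543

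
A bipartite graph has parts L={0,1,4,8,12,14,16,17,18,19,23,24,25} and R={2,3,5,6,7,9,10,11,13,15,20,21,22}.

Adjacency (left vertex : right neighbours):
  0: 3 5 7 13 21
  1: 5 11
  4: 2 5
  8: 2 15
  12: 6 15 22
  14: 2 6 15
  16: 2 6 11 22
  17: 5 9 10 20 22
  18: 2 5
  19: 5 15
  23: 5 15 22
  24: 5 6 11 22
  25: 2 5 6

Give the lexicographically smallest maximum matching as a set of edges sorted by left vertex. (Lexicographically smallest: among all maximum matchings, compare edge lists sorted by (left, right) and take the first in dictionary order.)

|M| = 8 (so the lex-smallest maximum matching has 8 edges)
process left vertices in ascending order; for each, take the smallest-labelled available neighbour that still permits 8 edges overall, or leave it unmatched if none does
lex-smallest matching: {0-3, 1-5, 4-2, 8-15, 12-6, 16-11, 17-9, 23-22}

Lex-smallest maximum matching: {(0,3), (1,5), (4,2), (8,15), (12,6), (16,11), (17,9), (23,22)}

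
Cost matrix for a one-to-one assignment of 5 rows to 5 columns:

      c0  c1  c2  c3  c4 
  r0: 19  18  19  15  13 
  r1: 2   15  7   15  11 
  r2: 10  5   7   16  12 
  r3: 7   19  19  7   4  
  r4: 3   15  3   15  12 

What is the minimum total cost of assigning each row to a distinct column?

Minimum assignment cost: 29

optimal assignment: row0→col3 (cost 15), row1→col0 (cost 2), row2→col1 (cost 5), row3→col4 (cost 4), row4→col2 (cost 3)
total = 15 + 2 + 5 + 4 + 3 = 29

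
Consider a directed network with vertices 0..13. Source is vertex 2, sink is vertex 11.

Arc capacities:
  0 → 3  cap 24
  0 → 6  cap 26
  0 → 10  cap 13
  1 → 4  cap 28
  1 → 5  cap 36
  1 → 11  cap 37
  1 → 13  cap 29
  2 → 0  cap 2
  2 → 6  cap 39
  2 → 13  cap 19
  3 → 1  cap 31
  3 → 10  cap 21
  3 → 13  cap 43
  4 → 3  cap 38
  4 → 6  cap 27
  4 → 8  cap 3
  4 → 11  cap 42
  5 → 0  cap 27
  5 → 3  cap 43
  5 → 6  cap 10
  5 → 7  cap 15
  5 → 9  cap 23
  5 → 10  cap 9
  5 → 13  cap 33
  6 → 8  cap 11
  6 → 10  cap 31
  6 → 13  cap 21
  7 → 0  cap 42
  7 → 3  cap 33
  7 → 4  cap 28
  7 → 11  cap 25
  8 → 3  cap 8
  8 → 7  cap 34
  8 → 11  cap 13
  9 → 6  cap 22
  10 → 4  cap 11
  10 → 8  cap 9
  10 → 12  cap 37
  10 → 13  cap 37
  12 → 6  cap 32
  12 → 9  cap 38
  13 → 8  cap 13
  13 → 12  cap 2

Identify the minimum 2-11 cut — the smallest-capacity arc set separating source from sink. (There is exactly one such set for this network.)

augment #1: 2→6→8→11 push 11
augment #2: 2→13→8→11 push 2
augment #3: 2→0→3→1→11 push 2
augment #4: 2→6→10→4→11 push 11
augment #5: 2→13→8→7→11 push 11
augment #6: 2→6→10→8→7→11 push 9
max flow = 46; residual-reachable set from 2 gives S-side
cut edges (S→T): {(2,0), (6,8), (10,4), (10,8), (13,8)} total cap 46

Min-cut arcs: {(2,0), (6,8), (10,4), (10,8), (13,8)} (total capacity 46)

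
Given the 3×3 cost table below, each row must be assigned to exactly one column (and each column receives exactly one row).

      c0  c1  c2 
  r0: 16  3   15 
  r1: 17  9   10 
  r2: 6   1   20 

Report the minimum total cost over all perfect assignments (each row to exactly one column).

optimal assignment: row0→col1 (cost 3), row1→col2 (cost 10), row2→col0 (cost 6)
total = 3 + 10 + 6 = 19

Minimum assignment cost: 19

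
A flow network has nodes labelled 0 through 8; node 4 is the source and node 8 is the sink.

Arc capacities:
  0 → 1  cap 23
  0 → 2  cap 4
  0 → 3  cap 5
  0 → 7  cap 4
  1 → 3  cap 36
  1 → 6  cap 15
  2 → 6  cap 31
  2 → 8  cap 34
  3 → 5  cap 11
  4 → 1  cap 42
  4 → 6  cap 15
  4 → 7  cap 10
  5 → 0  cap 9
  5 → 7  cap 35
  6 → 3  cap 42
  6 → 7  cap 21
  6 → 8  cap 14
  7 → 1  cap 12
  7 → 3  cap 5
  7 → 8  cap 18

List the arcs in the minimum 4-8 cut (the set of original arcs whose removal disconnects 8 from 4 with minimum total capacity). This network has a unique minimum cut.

Min-cut arcs: {(0,2), (6,8), (7,8)} (total capacity 36)

augment #1: 4→6→8 push 14
augment #2: 4→7→8 push 10
augment #3: 4→6→7→8 push 1
augment #4: 4→1→6→7→8 push 7
augment #5: 4→1→3→5→0→2→8 push 4
max flow = 36; residual-reachable set from 4 gives S-side
cut edges (S→T): {(0,2), (6,8), (7,8)} total cap 36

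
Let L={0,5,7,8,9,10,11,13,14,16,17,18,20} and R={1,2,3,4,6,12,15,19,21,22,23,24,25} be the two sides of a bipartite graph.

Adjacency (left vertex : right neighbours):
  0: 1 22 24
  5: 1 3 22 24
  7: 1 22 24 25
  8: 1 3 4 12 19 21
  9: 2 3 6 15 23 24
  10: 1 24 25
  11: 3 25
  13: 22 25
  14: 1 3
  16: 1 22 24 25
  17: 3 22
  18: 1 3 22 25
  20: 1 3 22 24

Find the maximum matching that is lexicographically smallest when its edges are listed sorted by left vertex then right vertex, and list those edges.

Lex-smallest maximum matching: {(0,1), (5,3), (7,22), (8,4), (9,2), (10,24), (11,25)}

|M| = 7 (so the lex-smallest maximum matching has 7 edges)
process left vertices in ascending order; for each, take the smallest-labelled available neighbour that still permits 7 edges overall, or leave it unmatched if none does
lex-smallest matching: {0-1, 5-3, 7-22, 8-4, 9-2, 10-24, 11-25}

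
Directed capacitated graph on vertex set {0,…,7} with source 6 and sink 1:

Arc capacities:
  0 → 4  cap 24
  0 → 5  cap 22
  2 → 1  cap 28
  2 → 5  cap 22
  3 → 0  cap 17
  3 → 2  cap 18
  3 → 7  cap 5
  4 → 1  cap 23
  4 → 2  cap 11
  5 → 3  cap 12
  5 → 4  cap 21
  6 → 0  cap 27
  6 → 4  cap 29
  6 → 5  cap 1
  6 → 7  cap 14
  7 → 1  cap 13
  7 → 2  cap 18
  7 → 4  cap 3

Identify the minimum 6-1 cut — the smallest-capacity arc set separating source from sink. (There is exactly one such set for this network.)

Min-cut arcs: {(4,1), (4,2), (5,3), (6,7)} (total capacity 60)

augment #1: 6→4→1 push 23
augment #2: 6→7→1 push 13
augment #3: 6→4→2→1 push 6
augment #4: 6→7→2→1 push 1
augment #5: 6→0→4→2→1 push 5
augment #6: 6→5→3→2→1 push 1
augment #7: 6→0→5→3→2→1 push 11
max flow = 60; residual-reachable set from 6 gives S-side
cut edges (S→T): {(4,1), (4,2), (5,3), (6,7)} total cap 60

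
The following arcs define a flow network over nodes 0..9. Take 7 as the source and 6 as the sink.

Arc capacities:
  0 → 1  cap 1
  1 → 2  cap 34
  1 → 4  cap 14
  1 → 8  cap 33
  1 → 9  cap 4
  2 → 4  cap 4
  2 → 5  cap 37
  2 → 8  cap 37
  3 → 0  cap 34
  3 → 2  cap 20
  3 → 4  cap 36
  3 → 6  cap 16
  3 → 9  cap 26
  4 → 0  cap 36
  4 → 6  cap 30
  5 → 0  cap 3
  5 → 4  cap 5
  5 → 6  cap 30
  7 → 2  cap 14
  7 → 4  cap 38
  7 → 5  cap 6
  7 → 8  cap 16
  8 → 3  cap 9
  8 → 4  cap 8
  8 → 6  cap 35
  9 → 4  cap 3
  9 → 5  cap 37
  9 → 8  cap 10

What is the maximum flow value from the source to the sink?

augment #1: 7→4→6 bottleneck 30, total now 30
augment #2: 7→5→6 bottleneck 6, total now 36
augment #3: 7→8→6 bottleneck 16, total now 52
augment #4: 7→2→5→6 bottleneck 14, total now 66
augment #5: 7→4→0→1→8→6 bottleneck 1, total now 67

Maximum flow value: 67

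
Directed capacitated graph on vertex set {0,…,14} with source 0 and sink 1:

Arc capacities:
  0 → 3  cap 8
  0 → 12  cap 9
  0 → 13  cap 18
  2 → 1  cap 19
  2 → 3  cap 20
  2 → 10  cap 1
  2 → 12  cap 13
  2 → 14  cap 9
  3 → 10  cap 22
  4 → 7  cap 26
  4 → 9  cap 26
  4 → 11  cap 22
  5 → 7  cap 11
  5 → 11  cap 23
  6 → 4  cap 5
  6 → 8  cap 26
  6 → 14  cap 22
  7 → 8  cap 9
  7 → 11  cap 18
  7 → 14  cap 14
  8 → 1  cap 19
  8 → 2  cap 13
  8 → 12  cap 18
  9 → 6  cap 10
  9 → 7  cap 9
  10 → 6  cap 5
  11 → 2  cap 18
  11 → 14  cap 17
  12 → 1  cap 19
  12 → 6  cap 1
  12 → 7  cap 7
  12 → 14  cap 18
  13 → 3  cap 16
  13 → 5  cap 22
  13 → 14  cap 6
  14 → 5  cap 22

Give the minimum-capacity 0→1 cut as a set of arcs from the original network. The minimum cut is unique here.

augment #1: 0→12→1 push 9
augment #2: 0→3→10→6→8→1 push 5
augment #3: 0→13→5→7→8→1 push 9
augment #4: 0→13→5→11→2→1 push 9
max flow = 32; residual-reachable set from 0 gives S-side
cut edges (S→T): {(0,12), (0,13), (10,6)} total cap 32

Min-cut arcs: {(0,12), (0,13), (10,6)} (total capacity 32)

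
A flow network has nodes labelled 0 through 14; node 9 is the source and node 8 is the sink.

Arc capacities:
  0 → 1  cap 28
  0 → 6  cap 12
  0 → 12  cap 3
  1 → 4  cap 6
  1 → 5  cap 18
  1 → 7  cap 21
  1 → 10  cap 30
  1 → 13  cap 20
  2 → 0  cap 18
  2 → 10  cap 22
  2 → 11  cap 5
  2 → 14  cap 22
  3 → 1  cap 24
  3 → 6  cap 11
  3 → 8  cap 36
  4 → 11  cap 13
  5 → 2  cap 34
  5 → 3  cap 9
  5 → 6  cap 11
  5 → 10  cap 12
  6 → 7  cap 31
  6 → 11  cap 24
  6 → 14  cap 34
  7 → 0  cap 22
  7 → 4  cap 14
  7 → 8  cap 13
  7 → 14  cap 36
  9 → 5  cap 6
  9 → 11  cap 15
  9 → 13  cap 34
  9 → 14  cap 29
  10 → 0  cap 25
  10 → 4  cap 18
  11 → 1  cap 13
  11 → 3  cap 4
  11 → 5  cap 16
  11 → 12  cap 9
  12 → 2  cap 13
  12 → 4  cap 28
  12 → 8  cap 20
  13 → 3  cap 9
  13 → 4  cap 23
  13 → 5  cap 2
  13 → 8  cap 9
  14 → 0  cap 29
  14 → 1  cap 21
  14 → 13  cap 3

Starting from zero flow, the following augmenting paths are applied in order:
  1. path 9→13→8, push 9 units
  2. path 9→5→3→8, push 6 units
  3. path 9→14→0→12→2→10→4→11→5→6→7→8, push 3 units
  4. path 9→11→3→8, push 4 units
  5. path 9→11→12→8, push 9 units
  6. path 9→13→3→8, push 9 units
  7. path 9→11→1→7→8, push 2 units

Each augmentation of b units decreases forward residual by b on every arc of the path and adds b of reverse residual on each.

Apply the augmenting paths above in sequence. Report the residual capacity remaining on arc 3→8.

Residual capacity of (3,8): 17

after path 1 (9→13→8, push 9): res(3,8)=36
after path 2 (9→5→3→8, push 6): res(3,8)=30
after path 3 (9→14→0→12→2→10→4→11→5→6→7→8, push 3): res(3,8)=30
after path 4 (9→11→3→8, push 4): res(3,8)=26
after path 5 (9→11→12→8, push 9): res(3,8)=26
after path 6 (9→13→3→8, push 9): res(3,8)=17
after path 7 (9→11→1→7→8, push 2): res(3,8)=17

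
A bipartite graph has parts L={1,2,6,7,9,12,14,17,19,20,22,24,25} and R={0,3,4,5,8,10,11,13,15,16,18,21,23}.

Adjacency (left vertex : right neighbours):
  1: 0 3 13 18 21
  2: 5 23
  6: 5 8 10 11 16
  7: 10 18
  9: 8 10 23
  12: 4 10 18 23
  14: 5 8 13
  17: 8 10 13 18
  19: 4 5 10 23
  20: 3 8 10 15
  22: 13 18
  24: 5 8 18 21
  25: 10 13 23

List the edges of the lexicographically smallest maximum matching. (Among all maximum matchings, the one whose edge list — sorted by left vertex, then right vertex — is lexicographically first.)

Lex-smallest maximum matching: {(1,0), (2,5), (6,11), (7,10), (9,8), (12,4), (14,13), (17,18), (19,23), (20,3), (24,21)}

|M| = 11 (so the lex-smallest maximum matching has 11 edges)
process left vertices in ascending order; for each, take the smallest-labelled available neighbour that still permits 11 edges overall, or leave it unmatched if none does
lex-smallest matching: {1-0, 2-5, 6-11, 7-10, 9-8, 12-4, 14-13, 17-18, 19-23, 20-3, 24-21}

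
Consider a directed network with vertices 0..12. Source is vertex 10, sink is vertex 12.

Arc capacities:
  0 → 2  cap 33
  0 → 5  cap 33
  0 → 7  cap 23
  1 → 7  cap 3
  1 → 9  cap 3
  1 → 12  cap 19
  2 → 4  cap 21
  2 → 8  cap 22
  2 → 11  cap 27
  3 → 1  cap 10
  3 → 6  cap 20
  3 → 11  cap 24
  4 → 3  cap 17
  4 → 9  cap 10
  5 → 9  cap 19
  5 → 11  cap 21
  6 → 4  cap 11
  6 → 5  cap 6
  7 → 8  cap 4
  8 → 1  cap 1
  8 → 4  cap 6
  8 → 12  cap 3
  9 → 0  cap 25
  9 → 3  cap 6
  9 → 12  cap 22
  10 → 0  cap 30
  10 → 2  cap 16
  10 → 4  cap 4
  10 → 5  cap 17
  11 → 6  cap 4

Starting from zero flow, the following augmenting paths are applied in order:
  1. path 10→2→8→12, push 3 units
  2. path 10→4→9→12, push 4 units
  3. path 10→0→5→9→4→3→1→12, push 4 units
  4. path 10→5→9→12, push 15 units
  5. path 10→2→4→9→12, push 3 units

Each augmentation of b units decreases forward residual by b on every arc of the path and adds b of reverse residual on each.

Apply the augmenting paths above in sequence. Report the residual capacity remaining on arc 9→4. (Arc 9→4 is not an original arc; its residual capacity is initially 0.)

Residual capacity of (9,4): 3

after path 1 (10→2→8→12, push 3): res(9,4)=0
after path 2 (10→4→9→12, push 4): res(9,4)=4
after path 3 (10→0→5→9→4→3→1→12, push 4): res(9,4)=0
after path 4 (10→5→9→12, push 15): res(9,4)=0
after path 5 (10→2→4→9→12, push 3): res(9,4)=3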